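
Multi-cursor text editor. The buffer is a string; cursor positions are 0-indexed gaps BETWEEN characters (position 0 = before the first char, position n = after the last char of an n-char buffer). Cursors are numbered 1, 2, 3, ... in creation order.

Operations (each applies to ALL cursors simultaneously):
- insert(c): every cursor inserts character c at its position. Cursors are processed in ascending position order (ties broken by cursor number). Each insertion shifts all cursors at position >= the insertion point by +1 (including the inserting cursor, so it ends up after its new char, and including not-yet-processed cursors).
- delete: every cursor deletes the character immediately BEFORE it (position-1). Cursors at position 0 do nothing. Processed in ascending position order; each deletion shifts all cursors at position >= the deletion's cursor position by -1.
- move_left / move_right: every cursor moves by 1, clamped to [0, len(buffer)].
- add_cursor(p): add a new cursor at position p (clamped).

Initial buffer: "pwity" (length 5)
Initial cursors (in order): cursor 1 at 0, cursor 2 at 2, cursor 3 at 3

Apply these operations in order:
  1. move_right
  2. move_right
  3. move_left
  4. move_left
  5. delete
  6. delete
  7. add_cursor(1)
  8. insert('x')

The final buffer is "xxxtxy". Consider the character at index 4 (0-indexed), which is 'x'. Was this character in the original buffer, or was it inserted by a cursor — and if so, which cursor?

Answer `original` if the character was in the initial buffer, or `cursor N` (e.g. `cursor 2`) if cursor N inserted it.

Answer: cursor 4

Derivation:
After op 1 (move_right): buffer="pwity" (len 5), cursors c1@1 c2@3 c3@4, authorship .....
After op 2 (move_right): buffer="pwity" (len 5), cursors c1@2 c2@4 c3@5, authorship .....
After op 3 (move_left): buffer="pwity" (len 5), cursors c1@1 c2@3 c3@4, authorship .....
After op 4 (move_left): buffer="pwity" (len 5), cursors c1@0 c2@2 c3@3, authorship .....
After op 5 (delete): buffer="pty" (len 3), cursors c1@0 c2@1 c3@1, authorship ...
After op 6 (delete): buffer="ty" (len 2), cursors c1@0 c2@0 c3@0, authorship ..
After op 7 (add_cursor(1)): buffer="ty" (len 2), cursors c1@0 c2@0 c3@0 c4@1, authorship ..
After op 8 (insert('x')): buffer="xxxtxy" (len 6), cursors c1@3 c2@3 c3@3 c4@5, authorship 123.4.
Authorship (.=original, N=cursor N): 1 2 3 . 4 .
Index 4: author = 4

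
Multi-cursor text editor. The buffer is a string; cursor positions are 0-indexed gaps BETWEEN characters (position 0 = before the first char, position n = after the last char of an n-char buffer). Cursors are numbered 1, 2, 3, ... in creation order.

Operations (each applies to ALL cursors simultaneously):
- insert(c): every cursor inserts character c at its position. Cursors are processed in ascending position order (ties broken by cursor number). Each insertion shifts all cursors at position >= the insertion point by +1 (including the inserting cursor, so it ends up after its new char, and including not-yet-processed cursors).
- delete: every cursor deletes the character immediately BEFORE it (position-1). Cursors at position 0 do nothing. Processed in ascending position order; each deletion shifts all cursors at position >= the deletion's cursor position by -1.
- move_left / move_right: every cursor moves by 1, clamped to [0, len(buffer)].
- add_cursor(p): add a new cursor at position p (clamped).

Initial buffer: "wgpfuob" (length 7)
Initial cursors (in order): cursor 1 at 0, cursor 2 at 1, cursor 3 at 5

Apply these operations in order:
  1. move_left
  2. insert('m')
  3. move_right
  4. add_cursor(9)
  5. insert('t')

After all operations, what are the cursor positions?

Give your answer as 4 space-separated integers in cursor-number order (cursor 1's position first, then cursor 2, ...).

Answer: 5 5 11 13

Derivation:
After op 1 (move_left): buffer="wgpfuob" (len 7), cursors c1@0 c2@0 c3@4, authorship .......
After op 2 (insert('m')): buffer="mmwgpfmuob" (len 10), cursors c1@2 c2@2 c3@7, authorship 12....3...
After op 3 (move_right): buffer="mmwgpfmuob" (len 10), cursors c1@3 c2@3 c3@8, authorship 12....3...
After op 4 (add_cursor(9)): buffer="mmwgpfmuob" (len 10), cursors c1@3 c2@3 c3@8 c4@9, authorship 12....3...
After op 5 (insert('t')): buffer="mmwttgpfmutotb" (len 14), cursors c1@5 c2@5 c3@11 c4@13, authorship 12.12...3.3.4.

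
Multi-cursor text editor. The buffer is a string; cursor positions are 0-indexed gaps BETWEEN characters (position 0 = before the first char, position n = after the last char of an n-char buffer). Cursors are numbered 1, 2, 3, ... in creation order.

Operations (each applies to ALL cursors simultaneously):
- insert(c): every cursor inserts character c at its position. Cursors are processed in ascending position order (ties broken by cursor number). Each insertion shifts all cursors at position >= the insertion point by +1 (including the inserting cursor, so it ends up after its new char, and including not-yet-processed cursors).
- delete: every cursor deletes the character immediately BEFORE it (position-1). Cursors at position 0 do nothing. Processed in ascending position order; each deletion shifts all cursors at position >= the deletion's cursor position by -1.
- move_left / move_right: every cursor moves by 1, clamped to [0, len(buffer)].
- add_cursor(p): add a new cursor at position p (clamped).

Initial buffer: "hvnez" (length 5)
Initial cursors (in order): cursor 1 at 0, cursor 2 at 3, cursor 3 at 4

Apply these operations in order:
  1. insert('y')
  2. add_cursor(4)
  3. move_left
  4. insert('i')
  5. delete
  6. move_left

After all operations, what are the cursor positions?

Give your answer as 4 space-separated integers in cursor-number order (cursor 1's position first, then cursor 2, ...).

After op 1 (insert('y')): buffer="yhvnyeyz" (len 8), cursors c1@1 c2@5 c3@7, authorship 1...2.3.
After op 2 (add_cursor(4)): buffer="yhvnyeyz" (len 8), cursors c1@1 c4@4 c2@5 c3@7, authorship 1...2.3.
After op 3 (move_left): buffer="yhvnyeyz" (len 8), cursors c1@0 c4@3 c2@4 c3@6, authorship 1...2.3.
After op 4 (insert('i')): buffer="iyhviniyeiyz" (len 12), cursors c1@1 c4@5 c2@7 c3@10, authorship 11..4.22.33.
After op 5 (delete): buffer="yhvnyeyz" (len 8), cursors c1@0 c4@3 c2@4 c3@6, authorship 1...2.3.
After op 6 (move_left): buffer="yhvnyeyz" (len 8), cursors c1@0 c4@2 c2@3 c3@5, authorship 1...2.3.

Answer: 0 3 5 2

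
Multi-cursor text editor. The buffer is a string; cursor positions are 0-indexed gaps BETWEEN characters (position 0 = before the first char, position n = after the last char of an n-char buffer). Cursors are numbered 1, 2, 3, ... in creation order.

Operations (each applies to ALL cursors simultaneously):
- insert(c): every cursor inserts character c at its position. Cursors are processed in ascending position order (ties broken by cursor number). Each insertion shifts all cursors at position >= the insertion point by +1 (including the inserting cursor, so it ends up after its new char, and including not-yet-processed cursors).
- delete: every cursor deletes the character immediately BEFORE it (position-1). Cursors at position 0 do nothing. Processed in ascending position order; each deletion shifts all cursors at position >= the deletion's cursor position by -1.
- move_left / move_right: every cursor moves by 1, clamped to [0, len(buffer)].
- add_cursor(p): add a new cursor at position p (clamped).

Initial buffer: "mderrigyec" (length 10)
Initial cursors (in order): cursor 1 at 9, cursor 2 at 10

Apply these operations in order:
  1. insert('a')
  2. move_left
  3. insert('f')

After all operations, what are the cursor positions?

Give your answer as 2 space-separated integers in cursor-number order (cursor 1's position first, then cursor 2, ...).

Answer: 10 13

Derivation:
After op 1 (insert('a')): buffer="mderrigyeaca" (len 12), cursors c1@10 c2@12, authorship .........1.2
After op 2 (move_left): buffer="mderrigyeaca" (len 12), cursors c1@9 c2@11, authorship .........1.2
After op 3 (insert('f')): buffer="mderrigyefacfa" (len 14), cursors c1@10 c2@13, authorship .........11.22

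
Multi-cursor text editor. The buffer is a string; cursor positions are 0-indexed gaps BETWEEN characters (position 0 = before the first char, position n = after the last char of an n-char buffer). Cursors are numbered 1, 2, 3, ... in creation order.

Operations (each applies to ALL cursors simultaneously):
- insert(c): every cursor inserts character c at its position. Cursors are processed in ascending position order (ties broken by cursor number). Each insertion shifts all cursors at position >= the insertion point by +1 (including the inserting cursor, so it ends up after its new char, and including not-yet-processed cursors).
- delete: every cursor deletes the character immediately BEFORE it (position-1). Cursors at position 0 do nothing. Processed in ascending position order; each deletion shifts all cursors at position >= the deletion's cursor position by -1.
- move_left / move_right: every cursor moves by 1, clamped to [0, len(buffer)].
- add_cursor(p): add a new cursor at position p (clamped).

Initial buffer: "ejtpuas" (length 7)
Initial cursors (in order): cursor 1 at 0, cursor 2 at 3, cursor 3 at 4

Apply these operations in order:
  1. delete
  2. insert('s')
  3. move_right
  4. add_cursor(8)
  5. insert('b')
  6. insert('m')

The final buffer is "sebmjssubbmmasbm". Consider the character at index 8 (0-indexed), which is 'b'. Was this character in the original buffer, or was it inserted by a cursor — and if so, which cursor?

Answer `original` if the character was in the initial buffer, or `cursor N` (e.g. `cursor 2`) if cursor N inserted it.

After op 1 (delete): buffer="ejuas" (len 5), cursors c1@0 c2@2 c3@2, authorship .....
After op 2 (insert('s')): buffer="sejssuas" (len 8), cursors c1@1 c2@5 c3@5, authorship 1..23...
After op 3 (move_right): buffer="sejssuas" (len 8), cursors c1@2 c2@6 c3@6, authorship 1..23...
After op 4 (add_cursor(8)): buffer="sejssuas" (len 8), cursors c1@2 c2@6 c3@6 c4@8, authorship 1..23...
After op 5 (insert('b')): buffer="sebjssubbasb" (len 12), cursors c1@3 c2@9 c3@9 c4@12, authorship 1.1.23.23..4
After op 6 (insert('m')): buffer="sebmjssubbmmasbm" (len 16), cursors c1@4 c2@12 c3@12 c4@16, authorship 1.11.23.2323..44
Authorship (.=original, N=cursor N): 1 . 1 1 . 2 3 . 2 3 2 3 . . 4 4
Index 8: author = 2

Answer: cursor 2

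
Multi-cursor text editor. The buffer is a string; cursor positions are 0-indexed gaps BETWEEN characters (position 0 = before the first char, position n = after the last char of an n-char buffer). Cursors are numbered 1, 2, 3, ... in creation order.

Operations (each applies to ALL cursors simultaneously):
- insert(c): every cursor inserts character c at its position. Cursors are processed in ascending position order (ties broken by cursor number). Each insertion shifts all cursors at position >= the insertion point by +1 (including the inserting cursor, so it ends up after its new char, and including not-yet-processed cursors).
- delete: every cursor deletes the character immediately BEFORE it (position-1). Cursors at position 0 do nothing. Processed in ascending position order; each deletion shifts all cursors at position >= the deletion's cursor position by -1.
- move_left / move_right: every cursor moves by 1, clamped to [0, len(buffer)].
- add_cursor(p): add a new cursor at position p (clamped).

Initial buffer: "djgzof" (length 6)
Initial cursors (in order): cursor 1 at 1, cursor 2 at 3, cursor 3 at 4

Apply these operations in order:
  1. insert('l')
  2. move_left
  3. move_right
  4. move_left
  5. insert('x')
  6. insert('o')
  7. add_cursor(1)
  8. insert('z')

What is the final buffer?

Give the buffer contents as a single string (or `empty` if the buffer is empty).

Answer: dzxozljgxozlzxozlof

Derivation:
After op 1 (insert('l')): buffer="dljglzlof" (len 9), cursors c1@2 c2@5 c3@7, authorship .1..2.3..
After op 2 (move_left): buffer="dljglzlof" (len 9), cursors c1@1 c2@4 c3@6, authorship .1..2.3..
After op 3 (move_right): buffer="dljglzlof" (len 9), cursors c1@2 c2@5 c3@7, authorship .1..2.3..
After op 4 (move_left): buffer="dljglzlof" (len 9), cursors c1@1 c2@4 c3@6, authorship .1..2.3..
After op 5 (insert('x')): buffer="dxljgxlzxlof" (len 12), cursors c1@2 c2@6 c3@9, authorship .11..22.33..
After op 6 (insert('o')): buffer="dxoljgxolzxolof" (len 15), cursors c1@3 c2@8 c3@12, authorship .111..222.333..
After op 7 (add_cursor(1)): buffer="dxoljgxolzxolof" (len 15), cursors c4@1 c1@3 c2@8 c3@12, authorship .111..222.333..
After op 8 (insert('z')): buffer="dzxozljgxozlzxozlof" (len 19), cursors c4@2 c1@5 c2@11 c3@16, authorship .41111..2222.3333..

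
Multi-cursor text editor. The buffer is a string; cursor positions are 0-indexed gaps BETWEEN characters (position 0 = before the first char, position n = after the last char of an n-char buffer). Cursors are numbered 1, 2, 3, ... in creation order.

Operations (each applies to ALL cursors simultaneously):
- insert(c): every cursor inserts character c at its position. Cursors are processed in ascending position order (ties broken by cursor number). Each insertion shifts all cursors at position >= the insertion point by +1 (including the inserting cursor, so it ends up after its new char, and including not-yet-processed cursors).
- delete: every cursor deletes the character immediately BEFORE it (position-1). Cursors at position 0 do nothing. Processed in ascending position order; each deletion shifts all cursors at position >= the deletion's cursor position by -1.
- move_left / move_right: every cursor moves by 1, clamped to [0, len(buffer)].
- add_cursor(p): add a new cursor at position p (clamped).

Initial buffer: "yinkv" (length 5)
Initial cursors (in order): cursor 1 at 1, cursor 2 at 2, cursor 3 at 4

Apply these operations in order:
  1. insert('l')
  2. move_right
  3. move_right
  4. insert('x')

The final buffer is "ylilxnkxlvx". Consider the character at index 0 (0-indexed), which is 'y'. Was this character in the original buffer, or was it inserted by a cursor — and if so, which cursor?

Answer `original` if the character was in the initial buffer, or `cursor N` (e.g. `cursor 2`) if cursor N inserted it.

After op 1 (insert('l')): buffer="ylilnklv" (len 8), cursors c1@2 c2@4 c3@7, authorship .1.2..3.
After op 2 (move_right): buffer="ylilnklv" (len 8), cursors c1@3 c2@5 c3@8, authorship .1.2..3.
After op 3 (move_right): buffer="ylilnklv" (len 8), cursors c1@4 c2@6 c3@8, authorship .1.2..3.
After op 4 (insert('x')): buffer="ylilxnkxlvx" (len 11), cursors c1@5 c2@8 c3@11, authorship .1.21..23.3
Authorship (.=original, N=cursor N): . 1 . 2 1 . . 2 3 . 3
Index 0: author = original

Answer: original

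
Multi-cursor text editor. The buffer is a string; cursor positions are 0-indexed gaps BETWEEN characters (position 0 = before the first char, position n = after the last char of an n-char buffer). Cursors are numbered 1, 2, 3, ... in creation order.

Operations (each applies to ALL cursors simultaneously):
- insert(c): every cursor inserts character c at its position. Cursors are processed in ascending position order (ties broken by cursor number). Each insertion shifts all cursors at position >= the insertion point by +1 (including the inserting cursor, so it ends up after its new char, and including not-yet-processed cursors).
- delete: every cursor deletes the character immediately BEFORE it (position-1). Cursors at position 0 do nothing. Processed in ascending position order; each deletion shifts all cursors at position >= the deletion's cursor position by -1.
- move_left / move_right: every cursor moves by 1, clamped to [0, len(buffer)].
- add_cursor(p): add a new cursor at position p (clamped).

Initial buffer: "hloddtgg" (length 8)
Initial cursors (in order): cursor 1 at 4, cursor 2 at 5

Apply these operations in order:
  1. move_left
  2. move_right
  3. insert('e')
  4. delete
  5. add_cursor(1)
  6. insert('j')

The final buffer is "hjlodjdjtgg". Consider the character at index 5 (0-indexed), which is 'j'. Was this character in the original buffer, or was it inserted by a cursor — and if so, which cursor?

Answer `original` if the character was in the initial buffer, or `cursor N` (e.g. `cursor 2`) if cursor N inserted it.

Answer: cursor 1

Derivation:
After op 1 (move_left): buffer="hloddtgg" (len 8), cursors c1@3 c2@4, authorship ........
After op 2 (move_right): buffer="hloddtgg" (len 8), cursors c1@4 c2@5, authorship ........
After op 3 (insert('e')): buffer="hlodedetgg" (len 10), cursors c1@5 c2@7, authorship ....1.2...
After op 4 (delete): buffer="hloddtgg" (len 8), cursors c1@4 c2@5, authorship ........
After op 5 (add_cursor(1)): buffer="hloddtgg" (len 8), cursors c3@1 c1@4 c2@5, authorship ........
After op 6 (insert('j')): buffer="hjlodjdjtgg" (len 11), cursors c3@2 c1@6 c2@8, authorship .3...1.2...
Authorship (.=original, N=cursor N): . 3 . . . 1 . 2 . . .
Index 5: author = 1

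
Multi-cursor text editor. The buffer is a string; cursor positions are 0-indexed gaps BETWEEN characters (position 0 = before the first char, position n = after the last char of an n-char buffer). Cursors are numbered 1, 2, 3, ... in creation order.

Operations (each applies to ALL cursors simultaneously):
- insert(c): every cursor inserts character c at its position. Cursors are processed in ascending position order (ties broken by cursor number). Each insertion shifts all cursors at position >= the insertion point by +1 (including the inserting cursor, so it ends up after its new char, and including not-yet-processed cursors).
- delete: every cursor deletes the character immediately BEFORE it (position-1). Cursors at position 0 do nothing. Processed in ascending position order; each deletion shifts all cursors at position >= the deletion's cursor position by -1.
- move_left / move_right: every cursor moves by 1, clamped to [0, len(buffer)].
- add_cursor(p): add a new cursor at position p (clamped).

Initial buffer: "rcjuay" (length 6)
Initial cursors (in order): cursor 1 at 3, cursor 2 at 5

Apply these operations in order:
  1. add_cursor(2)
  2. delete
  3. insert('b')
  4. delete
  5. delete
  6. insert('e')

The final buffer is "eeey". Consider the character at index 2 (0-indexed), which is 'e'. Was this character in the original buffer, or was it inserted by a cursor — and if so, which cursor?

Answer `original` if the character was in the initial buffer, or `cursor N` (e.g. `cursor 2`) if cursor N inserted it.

Answer: cursor 3

Derivation:
After op 1 (add_cursor(2)): buffer="rcjuay" (len 6), cursors c3@2 c1@3 c2@5, authorship ......
After op 2 (delete): buffer="ruy" (len 3), cursors c1@1 c3@1 c2@2, authorship ...
After op 3 (insert('b')): buffer="rbbuby" (len 6), cursors c1@3 c3@3 c2@5, authorship .13.2.
After op 4 (delete): buffer="ruy" (len 3), cursors c1@1 c3@1 c2@2, authorship ...
After op 5 (delete): buffer="y" (len 1), cursors c1@0 c2@0 c3@0, authorship .
After op 6 (insert('e')): buffer="eeey" (len 4), cursors c1@3 c2@3 c3@3, authorship 123.
Authorship (.=original, N=cursor N): 1 2 3 .
Index 2: author = 3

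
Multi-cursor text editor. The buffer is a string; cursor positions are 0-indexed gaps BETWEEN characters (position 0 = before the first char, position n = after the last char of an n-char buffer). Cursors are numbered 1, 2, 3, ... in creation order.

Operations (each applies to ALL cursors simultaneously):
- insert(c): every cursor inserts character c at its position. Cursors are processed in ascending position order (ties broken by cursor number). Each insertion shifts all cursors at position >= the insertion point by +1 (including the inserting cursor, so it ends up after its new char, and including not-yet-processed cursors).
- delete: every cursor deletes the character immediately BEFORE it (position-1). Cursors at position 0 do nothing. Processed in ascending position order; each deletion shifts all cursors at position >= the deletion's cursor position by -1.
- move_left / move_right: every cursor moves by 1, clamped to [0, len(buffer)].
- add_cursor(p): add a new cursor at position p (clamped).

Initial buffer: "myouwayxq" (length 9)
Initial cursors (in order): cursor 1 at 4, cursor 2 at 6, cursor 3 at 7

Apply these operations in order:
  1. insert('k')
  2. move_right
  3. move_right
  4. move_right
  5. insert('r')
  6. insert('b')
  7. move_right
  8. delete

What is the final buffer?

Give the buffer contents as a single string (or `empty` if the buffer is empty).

After op 1 (insert('k')): buffer="myoukwakykxq" (len 12), cursors c1@5 c2@8 c3@10, authorship ....1..2.3..
After op 2 (move_right): buffer="myoukwakykxq" (len 12), cursors c1@6 c2@9 c3@11, authorship ....1..2.3..
After op 3 (move_right): buffer="myoukwakykxq" (len 12), cursors c1@7 c2@10 c3@12, authorship ....1..2.3..
After op 4 (move_right): buffer="myoukwakykxq" (len 12), cursors c1@8 c2@11 c3@12, authorship ....1..2.3..
After op 5 (insert('r')): buffer="myoukwakrykxrqr" (len 15), cursors c1@9 c2@13 c3@15, authorship ....1..21.3.2.3
After op 6 (insert('b')): buffer="myoukwakrbykxrbqrb" (len 18), cursors c1@10 c2@15 c3@18, authorship ....1..211.3.22.33
After op 7 (move_right): buffer="myoukwakrbykxrbqrb" (len 18), cursors c1@11 c2@16 c3@18, authorship ....1..211.3.22.33
After op 8 (delete): buffer="myoukwakrbkxrbr" (len 15), cursors c1@10 c2@14 c3@15, authorship ....1..2113.223

Answer: myoukwakrbkxrbr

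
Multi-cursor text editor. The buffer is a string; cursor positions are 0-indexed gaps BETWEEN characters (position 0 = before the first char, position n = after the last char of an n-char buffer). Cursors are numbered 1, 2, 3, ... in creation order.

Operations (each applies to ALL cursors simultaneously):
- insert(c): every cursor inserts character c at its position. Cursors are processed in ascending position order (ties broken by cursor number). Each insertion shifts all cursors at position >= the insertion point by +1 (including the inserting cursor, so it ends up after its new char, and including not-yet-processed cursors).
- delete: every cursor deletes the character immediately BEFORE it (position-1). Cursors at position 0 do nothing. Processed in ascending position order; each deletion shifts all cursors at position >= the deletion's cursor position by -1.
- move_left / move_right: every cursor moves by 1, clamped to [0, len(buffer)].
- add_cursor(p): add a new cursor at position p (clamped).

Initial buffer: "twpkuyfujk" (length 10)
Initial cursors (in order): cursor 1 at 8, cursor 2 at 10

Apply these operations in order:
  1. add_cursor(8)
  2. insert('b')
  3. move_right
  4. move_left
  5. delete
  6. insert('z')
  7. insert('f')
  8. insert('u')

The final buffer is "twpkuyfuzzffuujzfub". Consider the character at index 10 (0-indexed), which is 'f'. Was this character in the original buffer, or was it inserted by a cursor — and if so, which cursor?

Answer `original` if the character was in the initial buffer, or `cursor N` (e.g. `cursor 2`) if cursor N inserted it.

After op 1 (add_cursor(8)): buffer="twpkuyfujk" (len 10), cursors c1@8 c3@8 c2@10, authorship ..........
After op 2 (insert('b')): buffer="twpkuyfubbjkb" (len 13), cursors c1@10 c3@10 c2@13, authorship ........13..2
After op 3 (move_right): buffer="twpkuyfubbjkb" (len 13), cursors c1@11 c3@11 c2@13, authorship ........13..2
After op 4 (move_left): buffer="twpkuyfubbjkb" (len 13), cursors c1@10 c3@10 c2@12, authorship ........13..2
After op 5 (delete): buffer="twpkuyfujb" (len 10), cursors c1@8 c3@8 c2@9, authorship .........2
After op 6 (insert('z')): buffer="twpkuyfuzzjzb" (len 13), cursors c1@10 c3@10 c2@12, authorship ........13.22
After op 7 (insert('f')): buffer="twpkuyfuzzffjzfb" (len 16), cursors c1@12 c3@12 c2@15, authorship ........1313.222
After op 8 (insert('u')): buffer="twpkuyfuzzffuujzfub" (len 19), cursors c1@14 c3@14 c2@18, authorship ........131313.2222
Authorship (.=original, N=cursor N): . . . . . . . . 1 3 1 3 1 3 . 2 2 2 2
Index 10: author = 1

Answer: cursor 1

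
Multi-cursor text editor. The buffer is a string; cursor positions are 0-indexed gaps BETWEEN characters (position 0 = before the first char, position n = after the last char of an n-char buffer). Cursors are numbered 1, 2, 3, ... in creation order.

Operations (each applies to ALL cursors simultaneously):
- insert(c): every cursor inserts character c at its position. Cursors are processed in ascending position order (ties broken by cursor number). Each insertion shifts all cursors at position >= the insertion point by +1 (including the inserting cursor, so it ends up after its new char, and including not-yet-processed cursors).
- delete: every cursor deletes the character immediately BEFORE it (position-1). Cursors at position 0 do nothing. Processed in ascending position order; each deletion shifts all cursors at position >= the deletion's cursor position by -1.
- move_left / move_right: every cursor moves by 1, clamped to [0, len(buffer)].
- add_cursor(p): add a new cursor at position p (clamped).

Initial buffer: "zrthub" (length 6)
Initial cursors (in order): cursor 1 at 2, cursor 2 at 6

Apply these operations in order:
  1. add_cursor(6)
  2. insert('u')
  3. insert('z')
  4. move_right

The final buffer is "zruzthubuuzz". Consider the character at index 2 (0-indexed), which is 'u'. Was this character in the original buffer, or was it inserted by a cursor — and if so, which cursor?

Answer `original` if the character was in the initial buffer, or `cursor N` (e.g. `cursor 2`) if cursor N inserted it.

Answer: cursor 1

Derivation:
After op 1 (add_cursor(6)): buffer="zrthub" (len 6), cursors c1@2 c2@6 c3@6, authorship ......
After op 2 (insert('u')): buffer="zruthubuu" (len 9), cursors c1@3 c2@9 c3@9, authorship ..1....23
After op 3 (insert('z')): buffer="zruzthubuuzz" (len 12), cursors c1@4 c2@12 c3@12, authorship ..11....2323
After op 4 (move_right): buffer="zruzthubuuzz" (len 12), cursors c1@5 c2@12 c3@12, authorship ..11....2323
Authorship (.=original, N=cursor N): . . 1 1 . . . . 2 3 2 3
Index 2: author = 1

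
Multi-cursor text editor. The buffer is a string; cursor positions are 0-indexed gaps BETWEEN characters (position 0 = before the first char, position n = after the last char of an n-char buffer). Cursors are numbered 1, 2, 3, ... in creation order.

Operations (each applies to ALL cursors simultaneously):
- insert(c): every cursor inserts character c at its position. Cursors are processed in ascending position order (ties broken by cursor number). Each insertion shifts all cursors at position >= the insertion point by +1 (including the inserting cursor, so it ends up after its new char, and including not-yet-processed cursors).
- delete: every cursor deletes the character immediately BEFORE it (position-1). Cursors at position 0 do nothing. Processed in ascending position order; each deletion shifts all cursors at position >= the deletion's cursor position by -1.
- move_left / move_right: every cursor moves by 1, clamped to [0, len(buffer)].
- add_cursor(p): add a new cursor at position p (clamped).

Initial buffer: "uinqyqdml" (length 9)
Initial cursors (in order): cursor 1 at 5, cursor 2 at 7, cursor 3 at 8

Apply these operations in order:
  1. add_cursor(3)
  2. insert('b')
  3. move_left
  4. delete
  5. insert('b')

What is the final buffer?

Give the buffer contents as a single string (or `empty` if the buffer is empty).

After op 1 (add_cursor(3)): buffer="uinqyqdml" (len 9), cursors c4@3 c1@5 c2@7 c3@8, authorship .........
After op 2 (insert('b')): buffer="uinbqybqdbmbl" (len 13), cursors c4@4 c1@7 c2@10 c3@12, authorship ...4..1..2.3.
After op 3 (move_left): buffer="uinbqybqdbmbl" (len 13), cursors c4@3 c1@6 c2@9 c3@11, authorship ...4..1..2.3.
After op 4 (delete): buffer="uibqbqbbl" (len 9), cursors c4@2 c1@4 c2@6 c3@7, authorship ..4.1.23.
After op 5 (insert('b')): buffer="uibbqbbqbbbbl" (len 13), cursors c4@3 c1@6 c2@9 c3@11, authorship ..44.11.2233.

Answer: uibbqbbqbbbbl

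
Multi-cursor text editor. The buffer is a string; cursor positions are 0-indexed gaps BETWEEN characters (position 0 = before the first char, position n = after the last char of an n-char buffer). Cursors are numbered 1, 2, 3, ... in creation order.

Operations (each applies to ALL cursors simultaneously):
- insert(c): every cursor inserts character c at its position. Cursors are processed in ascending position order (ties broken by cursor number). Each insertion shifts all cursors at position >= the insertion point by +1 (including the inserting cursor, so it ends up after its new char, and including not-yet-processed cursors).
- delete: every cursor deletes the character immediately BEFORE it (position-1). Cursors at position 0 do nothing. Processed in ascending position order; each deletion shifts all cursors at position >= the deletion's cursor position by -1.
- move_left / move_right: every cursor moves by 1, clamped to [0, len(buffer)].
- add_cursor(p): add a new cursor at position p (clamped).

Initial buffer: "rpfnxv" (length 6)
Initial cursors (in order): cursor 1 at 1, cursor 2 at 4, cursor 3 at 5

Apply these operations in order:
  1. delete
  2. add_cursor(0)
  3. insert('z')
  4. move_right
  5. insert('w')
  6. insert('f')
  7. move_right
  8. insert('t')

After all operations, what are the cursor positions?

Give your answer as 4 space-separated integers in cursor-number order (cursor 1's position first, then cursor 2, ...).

After op 1 (delete): buffer="pfv" (len 3), cursors c1@0 c2@2 c3@2, authorship ...
After op 2 (add_cursor(0)): buffer="pfv" (len 3), cursors c1@0 c4@0 c2@2 c3@2, authorship ...
After op 3 (insert('z')): buffer="zzpfzzv" (len 7), cursors c1@2 c4@2 c2@6 c3@6, authorship 14..23.
After op 4 (move_right): buffer="zzpfzzv" (len 7), cursors c1@3 c4@3 c2@7 c3@7, authorship 14..23.
After op 5 (insert('w')): buffer="zzpwwfzzvww" (len 11), cursors c1@5 c4@5 c2@11 c3@11, authorship 14.14.23.23
After op 6 (insert('f')): buffer="zzpwwfffzzvwwff" (len 15), cursors c1@7 c4@7 c2@15 c3@15, authorship 14.1414.23.2323
After op 7 (move_right): buffer="zzpwwfffzzvwwff" (len 15), cursors c1@8 c4@8 c2@15 c3@15, authorship 14.1414.23.2323
After op 8 (insert('t')): buffer="zzpwwfffttzzvwwfftt" (len 19), cursors c1@10 c4@10 c2@19 c3@19, authorship 14.1414.1423.232323

Answer: 10 19 19 10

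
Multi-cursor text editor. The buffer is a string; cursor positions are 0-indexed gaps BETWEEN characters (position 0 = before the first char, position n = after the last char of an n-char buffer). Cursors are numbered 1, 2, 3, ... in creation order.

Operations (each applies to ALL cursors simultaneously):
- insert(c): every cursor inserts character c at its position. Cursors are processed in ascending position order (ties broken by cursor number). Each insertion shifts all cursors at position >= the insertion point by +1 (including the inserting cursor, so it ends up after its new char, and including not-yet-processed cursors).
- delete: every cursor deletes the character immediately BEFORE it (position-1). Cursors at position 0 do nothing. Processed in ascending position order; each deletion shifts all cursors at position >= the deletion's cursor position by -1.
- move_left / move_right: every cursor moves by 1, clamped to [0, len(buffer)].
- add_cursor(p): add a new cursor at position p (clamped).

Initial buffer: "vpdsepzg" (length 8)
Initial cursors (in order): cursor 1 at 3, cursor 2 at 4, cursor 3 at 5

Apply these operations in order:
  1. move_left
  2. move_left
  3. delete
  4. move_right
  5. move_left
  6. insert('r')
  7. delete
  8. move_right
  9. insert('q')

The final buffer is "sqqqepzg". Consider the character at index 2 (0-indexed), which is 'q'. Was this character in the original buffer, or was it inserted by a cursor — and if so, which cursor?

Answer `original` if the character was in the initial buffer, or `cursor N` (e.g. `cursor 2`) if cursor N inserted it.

Answer: cursor 2

Derivation:
After op 1 (move_left): buffer="vpdsepzg" (len 8), cursors c1@2 c2@3 c3@4, authorship ........
After op 2 (move_left): buffer="vpdsepzg" (len 8), cursors c1@1 c2@2 c3@3, authorship ........
After op 3 (delete): buffer="sepzg" (len 5), cursors c1@0 c2@0 c3@0, authorship .....
After op 4 (move_right): buffer="sepzg" (len 5), cursors c1@1 c2@1 c3@1, authorship .....
After op 5 (move_left): buffer="sepzg" (len 5), cursors c1@0 c2@0 c3@0, authorship .....
After op 6 (insert('r')): buffer="rrrsepzg" (len 8), cursors c1@3 c2@3 c3@3, authorship 123.....
After op 7 (delete): buffer="sepzg" (len 5), cursors c1@0 c2@0 c3@0, authorship .....
After op 8 (move_right): buffer="sepzg" (len 5), cursors c1@1 c2@1 c3@1, authorship .....
After op 9 (insert('q')): buffer="sqqqepzg" (len 8), cursors c1@4 c2@4 c3@4, authorship .123....
Authorship (.=original, N=cursor N): . 1 2 3 . . . .
Index 2: author = 2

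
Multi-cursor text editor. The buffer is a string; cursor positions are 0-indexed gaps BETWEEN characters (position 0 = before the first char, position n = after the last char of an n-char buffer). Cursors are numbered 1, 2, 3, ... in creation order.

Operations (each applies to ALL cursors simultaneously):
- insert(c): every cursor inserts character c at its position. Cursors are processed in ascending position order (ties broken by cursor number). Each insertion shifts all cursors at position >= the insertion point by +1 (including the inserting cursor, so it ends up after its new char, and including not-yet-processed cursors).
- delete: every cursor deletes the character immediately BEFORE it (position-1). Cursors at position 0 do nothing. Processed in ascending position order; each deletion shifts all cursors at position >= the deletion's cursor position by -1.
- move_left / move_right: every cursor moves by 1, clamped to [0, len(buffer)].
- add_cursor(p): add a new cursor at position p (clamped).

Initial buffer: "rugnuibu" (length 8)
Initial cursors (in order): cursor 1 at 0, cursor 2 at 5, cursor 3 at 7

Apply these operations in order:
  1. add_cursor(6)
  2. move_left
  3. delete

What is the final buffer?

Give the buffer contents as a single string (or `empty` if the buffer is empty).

After op 1 (add_cursor(6)): buffer="rugnuibu" (len 8), cursors c1@0 c2@5 c4@6 c3@7, authorship ........
After op 2 (move_left): buffer="rugnuibu" (len 8), cursors c1@0 c2@4 c4@5 c3@6, authorship ........
After op 3 (delete): buffer="rugbu" (len 5), cursors c1@0 c2@3 c3@3 c4@3, authorship .....

Answer: rugbu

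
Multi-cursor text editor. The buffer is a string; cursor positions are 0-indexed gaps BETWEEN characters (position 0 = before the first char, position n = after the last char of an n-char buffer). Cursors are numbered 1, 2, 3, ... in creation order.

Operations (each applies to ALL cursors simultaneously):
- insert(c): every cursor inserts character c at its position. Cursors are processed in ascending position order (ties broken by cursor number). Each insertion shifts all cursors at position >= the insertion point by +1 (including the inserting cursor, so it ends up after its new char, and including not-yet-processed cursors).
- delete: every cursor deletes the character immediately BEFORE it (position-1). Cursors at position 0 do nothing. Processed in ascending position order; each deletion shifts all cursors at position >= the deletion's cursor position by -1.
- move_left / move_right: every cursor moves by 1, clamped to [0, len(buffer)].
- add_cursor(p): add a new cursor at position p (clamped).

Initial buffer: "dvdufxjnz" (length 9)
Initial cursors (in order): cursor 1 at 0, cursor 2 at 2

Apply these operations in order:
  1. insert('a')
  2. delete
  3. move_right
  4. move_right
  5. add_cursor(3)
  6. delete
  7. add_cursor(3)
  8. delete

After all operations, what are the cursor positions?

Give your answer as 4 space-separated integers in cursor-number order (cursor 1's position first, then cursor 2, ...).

After op 1 (insert('a')): buffer="advadufxjnz" (len 11), cursors c1@1 c2@4, authorship 1..2.......
After op 2 (delete): buffer="dvdufxjnz" (len 9), cursors c1@0 c2@2, authorship .........
After op 3 (move_right): buffer="dvdufxjnz" (len 9), cursors c1@1 c2@3, authorship .........
After op 4 (move_right): buffer="dvdufxjnz" (len 9), cursors c1@2 c2@4, authorship .........
After op 5 (add_cursor(3)): buffer="dvdufxjnz" (len 9), cursors c1@2 c3@3 c2@4, authorship .........
After op 6 (delete): buffer="dfxjnz" (len 6), cursors c1@1 c2@1 c3@1, authorship ......
After op 7 (add_cursor(3)): buffer="dfxjnz" (len 6), cursors c1@1 c2@1 c3@1 c4@3, authorship ......
After op 8 (delete): buffer="fjnz" (len 4), cursors c1@0 c2@0 c3@0 c4@1, authorship ....

Answer: 0 0 0 1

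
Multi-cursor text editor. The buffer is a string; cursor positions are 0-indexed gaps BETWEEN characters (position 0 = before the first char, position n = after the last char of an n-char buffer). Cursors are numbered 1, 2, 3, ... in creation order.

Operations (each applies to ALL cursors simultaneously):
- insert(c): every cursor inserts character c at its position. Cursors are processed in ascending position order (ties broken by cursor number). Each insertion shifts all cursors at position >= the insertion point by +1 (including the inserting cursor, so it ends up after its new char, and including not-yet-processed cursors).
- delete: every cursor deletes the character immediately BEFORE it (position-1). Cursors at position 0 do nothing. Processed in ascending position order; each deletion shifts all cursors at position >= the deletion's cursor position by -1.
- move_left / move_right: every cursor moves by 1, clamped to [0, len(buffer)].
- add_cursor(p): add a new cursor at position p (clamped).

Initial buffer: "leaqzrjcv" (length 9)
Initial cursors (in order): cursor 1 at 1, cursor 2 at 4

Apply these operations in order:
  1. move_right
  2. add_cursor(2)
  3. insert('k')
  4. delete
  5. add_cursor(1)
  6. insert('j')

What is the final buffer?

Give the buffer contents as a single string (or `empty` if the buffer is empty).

Answer: ljejjaqzjrjcv

Derivation:
After op 1 (move_right): buffer="leaqzrjcv" (len 9), cursors c1@2 c2@5, authorship .........
After op 2 (add_cursor(2)): buffer="leaqzrjcv" (len 9), cursors c1@2 c3@2 c2@5, authorship .........
After op 3 (insert('k')): buffer="lekkaqzkrjcv" (len 12), cursors c1@4 c3@4 c2@8, authorship ..13...2....
After op 4 (delete): buffer="leaqzrjcv" (len 9), cursors c1@2 c3@2 c2@5, authorship .........
After op 5 (add_cursor(1)): buffer="leaqzrjcv" (len 9), cursors c4@1 c1@2 c3@2 c2@5, authorship .........
After op 6 (insert('j')): buffer="ljejjaqzjrjcv" (len 13), cursors c4@2 c1@5 c3@5 c2@9, authorship .4.13...2....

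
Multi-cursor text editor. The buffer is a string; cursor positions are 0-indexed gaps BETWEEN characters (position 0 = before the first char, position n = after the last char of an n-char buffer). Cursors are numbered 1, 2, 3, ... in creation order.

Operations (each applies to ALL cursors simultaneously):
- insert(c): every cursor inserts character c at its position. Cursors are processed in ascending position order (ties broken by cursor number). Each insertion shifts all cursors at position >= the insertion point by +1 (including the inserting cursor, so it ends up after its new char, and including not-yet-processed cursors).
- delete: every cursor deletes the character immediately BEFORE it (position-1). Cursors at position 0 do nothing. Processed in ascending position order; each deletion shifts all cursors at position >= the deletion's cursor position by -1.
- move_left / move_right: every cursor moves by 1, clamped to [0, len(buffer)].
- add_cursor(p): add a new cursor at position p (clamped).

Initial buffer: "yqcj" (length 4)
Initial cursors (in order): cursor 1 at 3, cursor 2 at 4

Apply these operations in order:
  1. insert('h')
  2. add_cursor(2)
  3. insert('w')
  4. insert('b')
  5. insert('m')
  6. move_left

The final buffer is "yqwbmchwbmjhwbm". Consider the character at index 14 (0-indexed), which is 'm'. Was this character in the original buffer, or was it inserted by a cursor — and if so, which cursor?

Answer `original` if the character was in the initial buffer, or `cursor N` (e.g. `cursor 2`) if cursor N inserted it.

After op 1 (insert('h')): buffer="yqchjh" (len 6), cursors c1@4 c2@6, authorship ...1.2
After op 2 (add_cursor(2)): buffer="yqchjh" (len 6), cursors c3@2 c1@4 c2@6, authorship ...1.2
After op 3 (insert('w')): buffer="yqwchwjhw" (len 9), cursors c3@3 c1@6 c2@9, authorship ..3.11.22
After op 4 (insert('b')): buffer="yqwbchwbjhwb" (len 12), cursors c3@4 c1@8 c2@12, authorship ..33.111.222
After op 5 (insert('m')): buffer="yqwbmchwbmjhwbm" (len 15), cursors c3@5 c1@10 c2@15, authorship ..333.1111.2222
After op 6 (move_left): buffer="yqwbmchwbmjhwbm" (len 15), cursors c3@4 c1@9 c2@14, authorship ..333.1111.2222
Authorship (.=original, N=cursor N): . . 3 3 3 . 1 1 1 1 . 2 2 2 2
Index 14: author = 2

Answer: cursor 2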